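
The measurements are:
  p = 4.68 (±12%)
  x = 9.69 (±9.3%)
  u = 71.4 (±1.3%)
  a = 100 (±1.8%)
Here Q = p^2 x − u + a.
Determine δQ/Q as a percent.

Let w = p^2·x = 212. δw/w = √((2·δp/p)² + (1·δx/x)²) = √(0.0576 + 0.00865) = 0.257, so δw = 54.6.
Q = w − u + a: δQ = √(δw² + δu² + δa²) = √(2980 + 0.862 + 3.24) = 54.7
Q = 241, so δQ/Q = 54.7/241 = 0.227.

22.7%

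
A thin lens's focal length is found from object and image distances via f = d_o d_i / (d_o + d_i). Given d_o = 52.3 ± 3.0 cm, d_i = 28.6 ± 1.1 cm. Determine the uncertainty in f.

0.593 cm

∂f/∂d_o = (d_i/(d_o+d_i))² = 0.125;  ∂f/∂d_i = (d_o/(d_o+d_i))² = 0.418
δf = √((∂f/∂d_o · δd_o)² + (∂f/∂d_i · δd_i)²) = √(0.141 + 0.211) = 0.593 cm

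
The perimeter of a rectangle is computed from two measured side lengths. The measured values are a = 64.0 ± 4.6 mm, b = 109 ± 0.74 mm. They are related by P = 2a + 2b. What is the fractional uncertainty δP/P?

Each term contributes (cᵢ δxᵢ)² to (δP)²:
  (2·δa)² = 84.6;  (2·δb)² = 2.19
δP = √(86.8) = 9.32 mm
P = 346 mm, so δP/P = 9.32/346 = 0.0269.

0.0269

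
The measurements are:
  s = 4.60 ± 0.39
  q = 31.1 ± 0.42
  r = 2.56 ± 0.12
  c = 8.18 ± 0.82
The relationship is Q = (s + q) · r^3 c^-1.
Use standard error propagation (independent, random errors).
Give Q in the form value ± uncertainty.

73.2 ± 12.7

Let u = s + q = 35.7. δu = √(δs² + δq²) = √(0.152 + 0.176) = 0.573, so δu/u = 0.0161.
Q is then a monomial in u, r, c:
δQ/Q = √((δu/u)² + (3·δr/r)² + (-1·δc/c)²) = √(0.000258 + 0.0198 + 0.0100) = 0.173
Q = 73.2, so δQ = 0.173 × 73.2 = 12.7.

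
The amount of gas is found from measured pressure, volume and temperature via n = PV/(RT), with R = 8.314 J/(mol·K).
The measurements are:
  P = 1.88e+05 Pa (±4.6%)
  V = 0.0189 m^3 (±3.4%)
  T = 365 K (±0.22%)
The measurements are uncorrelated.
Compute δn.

Since n is a product/quotient, work with relative uncertainties:
  (1·δP/P)² = (1×0.0460)² = 0.00212;  (1·δV/V)² = (1×0.0340)² = 0.00116;  (-1·δT/T)² = (-1×0.00220)² = 4.84e-06
δn/n = √(0.00328) = 0.0572
n = 1.17 mol, so δn = 0.0572 × 1.17 = 0.0670 mol.

0.0670 mol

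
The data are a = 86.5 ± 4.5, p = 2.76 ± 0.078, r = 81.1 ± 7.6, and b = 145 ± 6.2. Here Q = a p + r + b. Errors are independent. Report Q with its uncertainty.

Let w = a·p = 239. δw/w = √((1·δa/a)² + (1·δp/p)²) = √(0.00271 + 0.000799) = 0.0592, so δw = 14.1.
Q = w + r + b: δQ = √(δw² + δr² + δb²) = √(200 + 57.8 + 38.4) = 17.2
Q = 465.

465 ± 17.2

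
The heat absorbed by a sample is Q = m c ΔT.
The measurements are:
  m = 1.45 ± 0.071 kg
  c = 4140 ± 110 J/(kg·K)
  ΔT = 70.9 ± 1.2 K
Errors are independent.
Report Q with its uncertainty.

Relative error in a monomial: (δQ/Q)² = Σ (nᵢ · δxᵢ/xᵢ)².
  (1·δm/m)² = (1×0.0490)² = 0.00240;  (1·δc/c)² = (1×0.0266)² = 0.000706;  (1·δΔT/ΔT)² = (1×0.0169)² = 0.000286
δQ/Q = √(0.00339) = 0.0582
Q = 4.26e+05 J, so δQ = 0.0582 × 4.26e+05 = 24800 J.

(4.26 ± 0.248) × 10^5 J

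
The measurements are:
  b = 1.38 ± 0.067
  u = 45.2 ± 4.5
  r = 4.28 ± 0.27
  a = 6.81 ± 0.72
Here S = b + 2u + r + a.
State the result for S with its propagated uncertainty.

For a sum/difference, combine absolute errors in quadrature:
  (δb)² = 0.00449;  (2·δu)² = 81.0;  (δr)² = 0.0729;  (δa)² = 0.518
δS = √(81.6) = 9.03
S = 103.

103 ± 9.03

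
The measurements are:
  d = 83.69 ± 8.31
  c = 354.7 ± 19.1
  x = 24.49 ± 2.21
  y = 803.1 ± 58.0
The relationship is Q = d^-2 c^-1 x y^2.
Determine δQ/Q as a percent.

Each factor contributes (exponent × relative error)² to (δQ/Q)²:
  (-2·δd/d)² = (-2×0.0993)² = 0.0394;  (-1·δc/c)² = (-1×0.0538)² = 0.00290;  (1·δx/x)² = (1×0.0902)² = 0.00814;  (2·δy/y)² = (2×0.0722)² = 0.0209
δQ/Q = √(0.0713) = 0.267

26.7%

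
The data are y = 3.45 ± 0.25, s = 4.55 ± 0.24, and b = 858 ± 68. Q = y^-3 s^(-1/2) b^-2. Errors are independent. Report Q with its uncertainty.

(1.55 ± 0.419) × 10^-8

Q is a product of powers, so relative uncertainties combine in quadrature:
  (-3·δy/y)² = (-3×0.0725)² = 0.0473;  (−½·δs/s)² = (-0.5×0.0527)² = 0.000696;  (-2·δb/b)² = (-2×0.0793)² = 0.0251
δQ/Q = √(0.0731) = 0.270
Q = 1.55e-08, so δQ = 0.270 × 1.55e-08 = 4.19e-09.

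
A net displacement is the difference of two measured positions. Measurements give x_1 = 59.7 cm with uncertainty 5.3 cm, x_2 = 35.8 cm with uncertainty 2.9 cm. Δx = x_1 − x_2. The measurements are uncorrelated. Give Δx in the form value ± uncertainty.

Sums and differences: (δΔx)² = Σ (cᵢ δxᵢ)².
  (δx_1)² = 28.1;  (δx_2)² = 8.41
δΔx = √(36.5) = 6.04 cm
Δx = 23.9 cm.

23.9 ± 6.04 cm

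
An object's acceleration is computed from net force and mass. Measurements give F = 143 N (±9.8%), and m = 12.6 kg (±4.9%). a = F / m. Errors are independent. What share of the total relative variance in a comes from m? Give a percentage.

(δa/a)² = (1·δF/F)² + (-1·δm/m)²
  F term: (1×0.0980)² = 0.00960
  m term: (-1×0.0490)² = 0.00240
Total = 0.0120. Share from m = 0.00240/0.0120 = 0.200.

20.0%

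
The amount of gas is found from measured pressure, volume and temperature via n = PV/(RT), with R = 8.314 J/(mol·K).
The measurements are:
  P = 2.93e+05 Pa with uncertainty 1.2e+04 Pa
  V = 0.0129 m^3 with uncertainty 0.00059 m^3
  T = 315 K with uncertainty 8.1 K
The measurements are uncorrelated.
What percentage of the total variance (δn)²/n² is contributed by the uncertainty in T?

14.9%

(δn/n)² = (1·δP/P)² + (1·δV/V)² + (-1·δT/T)²
  P term: (1×0.0410)² = 0.00168
  V term: (1×0.0457)² = 0.00209
  T term: (-1×0.0257)² = 0.000661
Total = 0.00443. Share from T = 0.000661/0.00443 = 0.149.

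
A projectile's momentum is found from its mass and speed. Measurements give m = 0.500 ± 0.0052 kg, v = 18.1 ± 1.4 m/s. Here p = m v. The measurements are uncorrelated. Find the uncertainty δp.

Relative error in a monomial: (δp/p)² = Σ (nᵢ · δxᵢ/xᵢ)².
  (1·δm/m)² = (1×0.0104)² = 0.000108;  (1·δv/v)² = (1×0.0773)² = 0.00598
δp/p = √(0.00609) = 0.0780
p = 9.05 kg·m/s, so δp = 0.0780 × 9.05 = 0.706 kg·m/s.

0.706 kg·m/s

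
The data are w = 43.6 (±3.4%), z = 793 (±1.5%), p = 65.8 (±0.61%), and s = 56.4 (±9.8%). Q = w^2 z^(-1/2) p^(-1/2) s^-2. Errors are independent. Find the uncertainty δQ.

For a monomial Q ∝ w^2, z^(-1/2), p^(-1/2), s^-2, fractional errors add in quadrature:
  (2·δw/w)² = (2×0.0340)² = 0.00462;  (−½·δz/z)² = (-0.5×0.0150)² = 5.62e-05;  (−½·δp/p)² = (-0.5×0.00610)² = 9.3e-06;  (-2·δs/s)² = (-2×0.0980)² = 0.0384
δQ/Q = √(0.0431) = 0.208
Q = 0.00262, so δQ = 0.208 × 0.00262 = 0.000543.

0.000543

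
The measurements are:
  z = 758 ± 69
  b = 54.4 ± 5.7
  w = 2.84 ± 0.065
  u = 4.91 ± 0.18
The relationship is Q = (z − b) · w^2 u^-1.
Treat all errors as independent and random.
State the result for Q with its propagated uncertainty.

Let h = z − b = 704. δh = √(δz² + δb²) = √(4760 + 32.5) = 69.2, so δh/h = 0.0984.
Q is then a monomial in h, w, u:
δQ/Q = √((δh/h)² + (2·δw/w)² + (-1·δu/u)²) = √(0.00968 + 0.00210 + 0.00134) = 0.115
Q = 1160, so δQ = 0.115 × 1160 = 132.

1160 ± 132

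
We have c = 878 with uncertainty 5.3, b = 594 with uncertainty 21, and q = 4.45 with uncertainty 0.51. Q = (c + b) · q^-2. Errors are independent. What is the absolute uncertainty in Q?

Let u = c + b = 1470. δu = √(δc² + δb²) = √(28.1 + 441) = 21.7, so δu/u = 0.0147.
Q is then a monomial in u, q:
δQ/Q = √((δu/u)² + (-2·δq/q)²) = √(0.000216 + 0.0525) = 0.230
Q = 74.3, so δQ = 0.230 × 74.3 = 17.1.

17.1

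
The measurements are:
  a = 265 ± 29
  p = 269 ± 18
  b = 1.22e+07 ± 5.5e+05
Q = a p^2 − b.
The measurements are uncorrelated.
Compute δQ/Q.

Let w = a·p^2 = 1.92e+07. δw/w = √((1·δa/a)² + (2·δp/p)²) = √(0.0120 + 0.0179) = 0.173, so δw = 3.32e+06.
Q = w − b: δQ = √(δw² + δb²) = √(1.1e+13 + 3.02e+11) = 3.36e+06
Q = 6.98e+06, so δQ/Q = 3.36e+06/6.98e+06 = 0.482.

0.482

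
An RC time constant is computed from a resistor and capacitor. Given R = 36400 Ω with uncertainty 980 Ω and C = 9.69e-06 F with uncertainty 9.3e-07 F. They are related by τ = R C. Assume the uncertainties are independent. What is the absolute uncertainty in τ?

0.0352 s

For a monomial τ ∝ R, C, fractional errors add in quadrature:
  (1·δR/R)² = (1×0.0269)² = 0.000725;  (1·δC/C)² = (1×0.0960)² = 0.00921
δτ/τ = √(0.00994) = 0.0997
τ = 0.353 s, so δτ = 0.0997 × 0.353 = 0.0352 s.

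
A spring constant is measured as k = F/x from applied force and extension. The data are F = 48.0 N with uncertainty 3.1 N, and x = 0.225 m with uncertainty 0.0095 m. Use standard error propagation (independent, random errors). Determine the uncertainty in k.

For a monomial k ∝ F, x^-1, fractional errors add in quadrature:
  (1·δF/F)² = (1×0.0646)² = 0.00417;  (-1·δx/x)² = (-1×0.0422)² = 0.00178
δk/k = √(0.00595) = 0.0772
k = 213 N/m, so δk = 0.0772 × 213 = 16.5 N/m.

16.5 N/m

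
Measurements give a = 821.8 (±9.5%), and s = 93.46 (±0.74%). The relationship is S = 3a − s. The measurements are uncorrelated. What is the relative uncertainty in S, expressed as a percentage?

Each term contributes (cᵢ δxᵢ)² to (δS)²:
  (3·δa)² = 54900;  (δs)² = 0.478
δS = √(54900) = 234
S = 2372, so δS/S = 234/2372 = 0.0987.

9.87%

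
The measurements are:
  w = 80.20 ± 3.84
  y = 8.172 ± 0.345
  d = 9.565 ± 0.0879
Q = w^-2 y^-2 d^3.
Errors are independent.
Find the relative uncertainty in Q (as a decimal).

Products/powers → add relative errors in quadrature, weighted by exponent:
  (-2·δw/w)² = (-2×0.0479)² = 0.00917;  (-2·δy/y)² = (-2×0.0422)² = 0.00713;  (3·δd/d)² = (3×0.00919)² = 0.000760
δQ/Q = √(0.0171) = 0.131

0.131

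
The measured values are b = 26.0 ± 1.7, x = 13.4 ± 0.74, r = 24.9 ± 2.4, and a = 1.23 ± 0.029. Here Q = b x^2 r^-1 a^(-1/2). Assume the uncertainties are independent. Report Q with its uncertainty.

For a monomial Q ∝ b, x^2, r^-1, a^(-1/2), fractional errors add in quadrature:
  (1·δb/b)² = (1×0.0654)² = 0.00428;  (2·δx/x)² = (2×0.0552)² = 0.0122;  (-1·δr/r)² = (-1×0.0964)² = 0.00929;  (−½·δa/a)² = (-0.5×0.0236)² = 0.000139
δQ/Q = √(0.0259) = 0.161
Q = 169, so δQ = 0.161 × 169 = 27.2.

169 ± 27.2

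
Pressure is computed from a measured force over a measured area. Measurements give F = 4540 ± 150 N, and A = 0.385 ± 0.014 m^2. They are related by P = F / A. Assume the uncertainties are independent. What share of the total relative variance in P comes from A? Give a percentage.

(δP/P)² = (1·δF/F)² + (-1·δA/A)²
  F term: (1×0.0330)² = 0.00109
  A term: (-1×0.0364)² = 0.00132
Total = 0.00241. Share from A = 0.00132/0.00241 = 0.548.

54.8%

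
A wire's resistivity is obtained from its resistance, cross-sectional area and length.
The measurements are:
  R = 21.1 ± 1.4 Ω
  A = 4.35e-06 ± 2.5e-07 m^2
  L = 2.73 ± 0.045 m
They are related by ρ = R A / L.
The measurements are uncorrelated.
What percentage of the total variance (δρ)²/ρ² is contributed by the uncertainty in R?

55.2%

(δρ/ρ)² = (1·δR/R)² + (1·δA/A)² + (-1·δL/L)²
  R term: (1×0.0664)² = 0.00440
  A term: (1×0.0575)² = 0.00330
  L term: (-1×0.0165)² = 0.000272
Total = 0.00798. Share from R = 0.00440/0.00798 = 0.552.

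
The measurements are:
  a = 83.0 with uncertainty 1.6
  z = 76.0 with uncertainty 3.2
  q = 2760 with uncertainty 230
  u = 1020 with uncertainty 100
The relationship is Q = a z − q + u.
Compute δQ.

385

Let p = a·z = 6310. δp/p = √((1·δa/a)² + (1·δz/z)²) = √(0.000372 + 0.00177) = 0.0463, so δp = 292.
Q = p − q + u: δQ = √(δp² + δq² + δu²) = √(85300 + 52900 + 10000) = 385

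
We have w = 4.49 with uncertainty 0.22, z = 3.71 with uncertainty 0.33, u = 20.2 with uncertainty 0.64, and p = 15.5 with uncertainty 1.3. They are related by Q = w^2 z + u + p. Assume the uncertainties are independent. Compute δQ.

Let h = w^2·z = 74.8. δh/h = √((2·δw/w)² + (1·δz/z)²) = √(0.00960 + 0.00791) = 0.132, so δh = 9.90.
Q = h + u + p: δQ = √(δh² + δu² + δp²) = √(98.0 + 0.410 + 1.69) = 10.0

10.0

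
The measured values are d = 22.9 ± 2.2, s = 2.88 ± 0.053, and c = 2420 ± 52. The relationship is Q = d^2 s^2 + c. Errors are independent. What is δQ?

853

Let p = d^2·s^2 = 4350. δp/p = √((2·δd/d)² + (2·δs/s)²) = √(0.0369 + 0.00135) = 0.196, so δp = 851.
Q = p + c: δQ = √(δp² + δc²) = √(7.24e+05 + 2700) = 853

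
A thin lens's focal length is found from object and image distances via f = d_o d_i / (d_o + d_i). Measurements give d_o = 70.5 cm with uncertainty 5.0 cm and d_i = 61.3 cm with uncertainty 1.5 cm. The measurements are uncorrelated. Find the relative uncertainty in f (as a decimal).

0.0355

∂f/∂d_o = (d_i/(d_o+d_i))² = 0.216;  ∂f/∂d_i = (d_o/(d_o+d_i))² = 0.286
δf = √((∂f/∂d_o · δd_o)² + (∂f/∂d_i · δd_i)²) = √(1.17 + 0.184) = 1.16 cm
f = 32.8 cm, so δf/f = 1.16/32.8 = 0.0355.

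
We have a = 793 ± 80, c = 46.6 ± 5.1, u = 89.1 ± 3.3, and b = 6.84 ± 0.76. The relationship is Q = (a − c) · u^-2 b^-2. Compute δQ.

Let w = a − c = 746. δw = √(δa² + δc²) = √(6400 + 26.0) = 80.2, so δw/w = 0.107.
Q is then a monomial in w, u, b:
δQ/Q = √((δw/w)² + (-2·δu/u)² + (-2·δb/b)²) = √(0.0115 + 0.00549 + 0.0494) = 0.258
Q = 0.00201, so δQ = 0.258 × 0.00201 = 0.000518.

0.000518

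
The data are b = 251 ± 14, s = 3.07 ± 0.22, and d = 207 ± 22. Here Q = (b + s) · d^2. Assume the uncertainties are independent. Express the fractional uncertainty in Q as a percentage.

22.0%

Let u = b + s = 254. δu = √(δb² + δs²) = √(196 + 0.0484) = 14.0, so δu/u = 0.0551.
Q is then a monomial in u, d:
δQ/Q = √((δu/u)² + (2·δd/d)²) = √(0.00304 + 0.0452) = 0.220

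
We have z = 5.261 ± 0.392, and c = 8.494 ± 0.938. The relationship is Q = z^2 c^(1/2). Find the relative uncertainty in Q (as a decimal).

0.159

Since Q is a product/quotient, work with relative uncertainties:
  (2·δz/z)² = (2×0.0745)² = 0.0222;  (½·δc/c)² = (0.5×0.110)² = 0.00305
δQ/Q = √(0.0253) = 0.159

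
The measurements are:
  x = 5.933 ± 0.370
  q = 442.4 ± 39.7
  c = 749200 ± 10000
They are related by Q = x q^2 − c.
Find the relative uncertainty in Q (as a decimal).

0.536

Let p = x·q^2 = 1.161e+06. δp/p = √((1·δx/x)² + (2·δq/q)²) = √(0.00389 + 0.0322) = 0.190, so δp = 2.21e+05.
Q = p − c: δQ = √(δp² + δc²) = √(4.87e+10 + 1e+08) = 2.21e+05
Q = 412000, so δQ/Q = 2.21e+05/412000 = 0.536.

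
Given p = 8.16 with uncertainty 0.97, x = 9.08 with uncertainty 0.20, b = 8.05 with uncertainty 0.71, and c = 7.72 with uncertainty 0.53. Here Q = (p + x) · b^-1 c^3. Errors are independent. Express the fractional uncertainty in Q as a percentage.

23.1%

Let u = p + x = 17.2. δu = √(δp² + δx²) = √(0.941 + 0.0400) = 0.990, so δu/u = 0.0574.
Q is then a monomial in u, b, c:
δQ/Q = √((δu/u)² + (-1·δb/b)² + (3·δc/c)²) = √(0.00330 + 0.00778 + 0.0424) = 0.231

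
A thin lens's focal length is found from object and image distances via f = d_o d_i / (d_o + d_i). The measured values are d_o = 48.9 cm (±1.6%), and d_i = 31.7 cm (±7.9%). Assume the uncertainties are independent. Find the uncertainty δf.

∂f/∂d_o = (d_i/(d_o+d_i))² = 0.155;  ∂f/∂d_i = (d_o/(d_o+d_i))² = 0.368
δf = √((∂f/∂d_o · δd_o)² + (∂f/∂d_i · δd_i)²) = √(0.0146 + 0.850) = 0.930 cm

0.930 cm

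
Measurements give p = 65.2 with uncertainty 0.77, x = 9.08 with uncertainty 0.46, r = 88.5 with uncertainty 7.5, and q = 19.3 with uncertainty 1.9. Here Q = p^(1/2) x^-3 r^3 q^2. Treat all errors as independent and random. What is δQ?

9.91e+05

Q is a product of powers, so relative uncertainties combine in quadrature:
  (½·δp/p)² = (0.5×0.0118)² = 3.49e-05;  (-3·δx/x)² = (-3×0.0507)² = 0.0231;  (3·δr/r)² = (3×0.0847)² = 0.0646;  (2·δq/q)² = (2×0.0984)² = 0.0388
δQ/Q = √(0.127) = 0.356
Q = 2.78e+06, so δQ = 0.356 × 2.78e+06 = 9.91e+05.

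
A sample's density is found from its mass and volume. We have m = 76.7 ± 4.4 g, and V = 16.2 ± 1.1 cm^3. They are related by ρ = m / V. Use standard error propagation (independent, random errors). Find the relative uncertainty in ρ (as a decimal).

0.0889

Relative error in a monomial: (δρ/ρ)² = Σ (nᵢ · δxᵢ/xᵢ)².
  (1·δm/m)² = (1×0.0574)² = 0.00329;  (-1·δV/V)² = (-1×0.0679)² = 0.00461
δρ/ρ = √(0.00790) = 0.0889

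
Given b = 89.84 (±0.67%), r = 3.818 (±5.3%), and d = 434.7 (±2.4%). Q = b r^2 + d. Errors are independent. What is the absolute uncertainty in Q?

Let p = b·r^2 = 1310. δp/p = √((1·δb/b)² + (2·δr/r)²) = √(4.49e-05 + 0.0112) = 0.106, so δp = 139.
Q = p + d: δQ = √(δp² + δd²) = √(19300 + 109) = 139

139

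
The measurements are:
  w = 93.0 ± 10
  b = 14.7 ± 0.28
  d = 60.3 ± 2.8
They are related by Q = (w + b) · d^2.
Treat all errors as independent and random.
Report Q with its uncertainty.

Let u = w + b = 108. δu = √(δw² + δb²) = √(100 + 0.0784) = 10.0, so δu/u = 0.0929.
Q is then a monomial in u, d:
δQ/Q = √((δu/u)² + (2·δd/d)²) = √(0.00863 + 0.00862) = 0.131
Q = 3.92e+05, so δQ = 0.131 × 3.92e+05 = 51400.

(3.92 ± 0.514) × 10^5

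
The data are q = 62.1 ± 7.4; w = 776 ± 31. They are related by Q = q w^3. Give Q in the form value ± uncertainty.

(2.90 ± 0.490) × 10^10

For a monomial Q ∝ q, w^3, fractional errors add in quadrature:
  (1·δq/q)² = (1×0.119)² = 0.0142;  (3·δw/w)² = (3×0.0399)² = 0.0144
δQ/Q = √(0.0286) = 0.169
Q = 2.9e+10, so δQ = 0.169 × 2.9e+10 = 4.9e+09.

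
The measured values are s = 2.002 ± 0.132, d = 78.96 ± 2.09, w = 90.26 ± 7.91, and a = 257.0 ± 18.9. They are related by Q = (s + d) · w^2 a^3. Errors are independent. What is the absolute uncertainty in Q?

3.17e+12

Let u = s + d = 80.96. δu = √(δs² + δd²) = √(0.0174 + 4.37) = 2.09, so δu/u = 0.0259.
Q is then a monomial in u, w, a:
δQ/Q = √((δu/u)² + (2·δw/w)² + (3·δa/a)²) = √(0.000669 + 0.0307 + 0.0487) = 0.283
Q = 1.12e+13, so δQ = 0.283 × 1.12e+13 = 3.17e+12.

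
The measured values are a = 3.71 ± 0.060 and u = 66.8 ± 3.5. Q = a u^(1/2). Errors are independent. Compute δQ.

For a monomial Q ∝ a, u^(1/2), fractional errors add in quadrature:
  (1·δa/a)² = (1×0.0162)² = 0.000262;  (½·δu/u)² = (0.5×0.0524)² = 0.000686
δQ/Q = √(0.000948) = 0.0308
Q = 30.3, so δQ = 0.0308 × 30.3 = 0.934.

0.934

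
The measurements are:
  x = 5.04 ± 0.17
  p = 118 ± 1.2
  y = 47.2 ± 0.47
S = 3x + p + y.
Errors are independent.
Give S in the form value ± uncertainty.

180 ± 1.39

Sums and differences: (δS)² = Σ (cᵢ δxᵢ)².
  (3·δx)² = 0.260;  (δp)² = 1.44;  (δy)² = 0.221
δS = √(1.92) = 1.39
S = 180.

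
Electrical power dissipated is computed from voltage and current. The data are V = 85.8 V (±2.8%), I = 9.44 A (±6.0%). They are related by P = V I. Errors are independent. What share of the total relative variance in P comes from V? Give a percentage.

(δP/P)² = (1·δV/V)² + (1·δI/I)²
  V term: (1×0.0280)² = 0.000784
  I term: (1×0.0600)² = 0.00360
Total = 0.00438. Share from V = 0.000784/0.00438 = 0.179.

17.9%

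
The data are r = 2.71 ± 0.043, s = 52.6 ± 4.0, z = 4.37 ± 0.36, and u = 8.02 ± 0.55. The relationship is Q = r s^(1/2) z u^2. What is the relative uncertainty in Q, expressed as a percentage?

Q is a product of powers, so relative uncertainties combine in quadrature:
  (1·δr/r)² = (1×0.0159)² = 0.000252;  (½·δs/s)² = (0.5×0.0760)² = 0.00145;  (1·δz/z)² = (1×0.0824)² = 0.00679;  (2·δu/u)² = (2×0.0686)² = 0.0188
δQ/Q = √(0.0273) = 0.165

16.5%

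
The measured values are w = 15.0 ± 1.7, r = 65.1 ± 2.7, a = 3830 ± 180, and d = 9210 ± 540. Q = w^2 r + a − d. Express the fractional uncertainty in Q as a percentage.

Let p = w^2·r = 14600. δp/p = √((2·δw/w)² + (1·δr/r)²) = √(0.0514 + 0.00172) = 0.230, so δp = 3380.
Q = p + a − d: δQ = √(δp² + δa² + δd²) = √(1.14e+07 + 32400 + 2.92e+05) = 3420
Q = 9270, so δQ/Q = 3420/9270 = 0.369.

36.9%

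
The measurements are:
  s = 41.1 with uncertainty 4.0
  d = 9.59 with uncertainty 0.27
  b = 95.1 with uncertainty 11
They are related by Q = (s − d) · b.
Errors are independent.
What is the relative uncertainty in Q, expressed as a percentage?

Let u = s − d = 31.5. δu = √(δs² + δd²) = √(16.0 + 0.0729) = 4.01, so δu/u = 0.127.
Q is then a monomial in u, b:
δQ/Q = √((δu/u)² + (1·δb/b)²) = √(0.0162 + 0.0134) = 0.172

17.2%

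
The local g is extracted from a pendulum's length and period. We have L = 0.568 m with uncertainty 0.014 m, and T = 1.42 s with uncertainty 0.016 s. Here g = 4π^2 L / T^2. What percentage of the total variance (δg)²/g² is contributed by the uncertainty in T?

45.5%

(δg/g)² = (1·δL/L)² + (-2·δT/T)²
  L term: (1×0.0246)² = 0.000608
  T term: (-2×0.0113)² = 0.000508
Total = 0.00112. Share from T = 0.000508/0.00112 = 0.455.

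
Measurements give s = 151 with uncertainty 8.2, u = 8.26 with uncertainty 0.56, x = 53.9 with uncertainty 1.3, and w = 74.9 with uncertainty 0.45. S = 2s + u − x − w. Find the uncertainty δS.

Sums and differences: (δS)² = Σ (cᵢ δxᵢ)².
  (2·δs)² = 269;  (δu)² = 0.314;  (δx)² = 1.69;  (δw)² = 0.203
δS = √(271) = 16.5

16.5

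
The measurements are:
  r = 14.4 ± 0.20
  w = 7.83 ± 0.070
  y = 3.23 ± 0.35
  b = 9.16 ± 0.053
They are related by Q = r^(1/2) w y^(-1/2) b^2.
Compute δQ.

Products/powers → add relative errors in quadrature, weighted by exponent:
  (½·δr/r)² = (0.5×0.0139)² = 4.82e-05;  (1·δw/w)² = (1×0.00894)² = 7.99e-05;  (−½·δy/y)² = (-0.5×0.108)² = 0.00294;  (2·δb/b)² = (2×0.00579)² = 0.000134
δQ/Q = √(0.00320) = 0.0565
Q = 1390, so δQ = 0.0565 × 1390 = 78.4.

78.4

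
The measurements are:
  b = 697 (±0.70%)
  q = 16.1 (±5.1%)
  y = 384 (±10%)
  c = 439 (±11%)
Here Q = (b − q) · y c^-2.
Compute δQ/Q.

0.242

Let u = b − q = 681. δu = √(δb² + δq²) = √(23.8 + 0.674) = 4.95, so δu/u = 0.00727.
Q is then a monomial in u, y, c:
δQ/Q = √((δu/u)² + (1·δy/y)² + (-2·δc/c)²) = √(5.28e-05 + 0.0100 + 0.0484) = 0.242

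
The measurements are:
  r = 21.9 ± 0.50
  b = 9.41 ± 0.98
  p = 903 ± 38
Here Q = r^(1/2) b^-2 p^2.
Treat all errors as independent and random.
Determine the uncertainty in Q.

9690

Since Q is a product/quotient, work with relative uncertainties:
  (½·δr/r)² = (0.5×0.0228)² = 0.000130;  (-2·δb/b)² = (-2×0.104)² = 0.0434;  (2·δp/p)² = (2×0.0421)² = 0.00708
δQ/Q = √(0.0506) = 0.225
Q = 43100, so δQ = 0.225 × 43100 = 9690.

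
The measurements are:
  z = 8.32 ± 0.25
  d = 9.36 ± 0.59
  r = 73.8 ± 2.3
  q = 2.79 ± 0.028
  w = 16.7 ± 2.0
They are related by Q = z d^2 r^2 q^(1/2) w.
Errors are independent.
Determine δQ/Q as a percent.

18.7%

Q is a product of powers, so relative uncertainties combine in quadrature:
  (1·δz/z)² = (1×0.0300)² = 0.000903;  (2·δd/d)² = (2×0.0630)² = 0.0159;  (2·δr/r)² = (2×0.0312)² = 0.00389;  (½·δq/q)² = (0.5×0.0100)² = 2.52e-05;  (1·δw/w)² = (1×0.120)² = 0.0143
δQ/Q = √(0.0350) = 0.187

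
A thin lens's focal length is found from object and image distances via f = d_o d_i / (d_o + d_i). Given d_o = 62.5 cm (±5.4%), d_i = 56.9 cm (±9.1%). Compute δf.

∂f/∂d_o = (d_i/(d_o+d_i))² = 0.227;  ∂f/∂d_i = (d_o/(d_o+d_i))² = 0.274
δf = √((∂f/∂d_o · δd_o)² + (∂f/∂d_i · δd_i)²) = √(0.587 + 2.01) = 1.61 cm

1.61 cm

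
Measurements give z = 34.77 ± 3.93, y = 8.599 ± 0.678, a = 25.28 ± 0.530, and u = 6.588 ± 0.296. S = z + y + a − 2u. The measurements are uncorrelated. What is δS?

4.07

Absolute uncertainties add in quadrature for a linear combination:
  (δz)² = 15.4;  (δy)² = 0.460;  (δa)² = 0.281;  (2·δu)² = 0.350
δS = √(16.5) = 4.07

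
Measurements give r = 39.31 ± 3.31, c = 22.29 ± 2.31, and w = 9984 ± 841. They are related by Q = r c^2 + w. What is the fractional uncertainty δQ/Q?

0.151

Let p = r·c^2 = 19530. δp/p = √((1·δr/r)² + (2·δc/c)²) = √(0.00709 + 0.0430) = 0.224, so δp = 4370.
Q = p + w: δQ = √(δp² + δw²) = √(1.91e+07 + 7.07e+05) = 4450
Q = 29510, so δQ/Q = 4450/29510 = 0.151.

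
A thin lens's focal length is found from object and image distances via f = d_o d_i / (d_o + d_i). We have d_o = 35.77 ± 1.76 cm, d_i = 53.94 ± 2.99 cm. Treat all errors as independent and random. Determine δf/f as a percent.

3.69%

∂f/∂d_o = (d_i/(d_o+d_i))² = 0.362;  ∂f/∂d_i = (d_o/(d_o+d_i))² = 0.159
δf = √((∂f/∂d_o · δd_o)² + (∂f/∂d_i · δd_i)²) = √(0.405 + 0.226) = 0.794 cm
f = 21.51 cm, so δf/f = 0.794/21.51 = 0.0369.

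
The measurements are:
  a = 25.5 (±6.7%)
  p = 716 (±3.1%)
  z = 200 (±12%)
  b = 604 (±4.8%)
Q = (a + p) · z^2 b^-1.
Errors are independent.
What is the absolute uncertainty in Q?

Let u = a + p = 742. δu = √(δa² + δp²) = √(2.92 + 493) = 22.3, so δu/u = 0.0300.
Q is then a monomial in u, z, b:
δQ/Q = √((δu/u)² + (2·δz/z)² + (-1·δb/b)²) = √(0.000901 + 0.0576 + 0.00230) = 0.247
Q = 49100, so δQ = 0.247 × 49100 = 12100.

12100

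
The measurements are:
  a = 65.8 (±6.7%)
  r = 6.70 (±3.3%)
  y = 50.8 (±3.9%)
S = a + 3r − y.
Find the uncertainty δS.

Absolute uncertainties add in quadrature for a linear combination:
  (δa)² = 19.4;  (3·δr)² = 0.440;  (δy)² = 3.93
δS = √(23.8) = 4.88

4.88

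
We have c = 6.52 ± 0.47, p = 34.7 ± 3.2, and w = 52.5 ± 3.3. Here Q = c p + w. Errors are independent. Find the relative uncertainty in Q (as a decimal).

0.0957

Let h = c·p = 226. δh/h = √((1·δc/c)² + (1·δp/p)²) = √(0.00520 + 0.00850) = 0.117, so δh = 26.5.
Q = h + w: δQ = √(δh² + δw²) = √(701 + 10.9) = 26.7
Q = 279, so δQ/Q = 26.7/279 = 0.0957.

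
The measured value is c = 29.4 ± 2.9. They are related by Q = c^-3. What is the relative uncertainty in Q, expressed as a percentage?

29.6%

Q ∝ c^-3, so δQ/Q = |-3| · δc/c = 3 × 0.0986 = 0.296.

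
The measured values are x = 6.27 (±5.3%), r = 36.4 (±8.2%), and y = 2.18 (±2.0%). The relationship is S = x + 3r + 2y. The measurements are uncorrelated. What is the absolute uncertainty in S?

Absolute uncertainties add in quadrature for a linear combination:
  (δx)² = 0.110;  (3·δr)² = 80.2;  (2·δy)² = 0.00760
δS = √(80.3) = 8.96

8.96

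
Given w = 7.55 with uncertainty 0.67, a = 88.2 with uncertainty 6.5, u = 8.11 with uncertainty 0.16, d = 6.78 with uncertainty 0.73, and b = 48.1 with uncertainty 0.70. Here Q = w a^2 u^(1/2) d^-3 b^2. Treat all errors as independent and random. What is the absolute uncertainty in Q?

Products/powers → add relative errors in quadrature, weighted by exponent:
  (1·δw/w)² = (1×0.0887)² = 0.00788;  (2·δa/a)² = (2×0.0737)² = 0.0217;  (½·δu/u)² = (0.5×0.0197)² = 9.73e-05;  (-3·δd/d)² = (-3×0.108)² = 0.104;  (2·δb/b)² = (2×0.0146)² = 0.000847
δQ/Q = √(0.135) = 0.367
Q = 1.24e+06, so δQ = 0.367 × 1.24e+06 = 4.56e+05.

4.56e+05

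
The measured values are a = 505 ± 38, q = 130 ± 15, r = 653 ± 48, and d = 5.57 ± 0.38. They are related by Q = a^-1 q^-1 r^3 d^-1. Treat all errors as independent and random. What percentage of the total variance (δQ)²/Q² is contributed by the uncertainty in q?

18.4%

(δQ/Q)² = (-1·δa/a)² + (-1·δq/q)² + (3·δr/r)² + (-1·δd/d)²
  a term: (-1×0.0752)² = 0.00566
  q term: (-1×0.115)² = 0.0133
  r term: (3×0.0735)² = 0.0486
  d term: (-1×0.0682)² = 0.00465
Total = 0.0723. Share from q = 0.0133/0.0723 = 0.184.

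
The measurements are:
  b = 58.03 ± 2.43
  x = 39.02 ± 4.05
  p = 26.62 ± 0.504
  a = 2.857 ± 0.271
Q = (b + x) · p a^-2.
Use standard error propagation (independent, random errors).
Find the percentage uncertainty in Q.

Let u = b + x = 97.05. δu = √(δb² + δx²) = √(5.90 + 16.4) = 4.72, so δu/u = 0.0487.
Q is then a monomial in u, p, a:
δQ/Q = √((δu/u)² + (1·δp/p)² + (-2·δa/a)²) = √(0.00237 + 0.000358 + 0.0360) = 0.197

19.7%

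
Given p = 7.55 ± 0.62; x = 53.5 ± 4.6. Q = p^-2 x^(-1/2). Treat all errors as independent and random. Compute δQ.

0.000407

Products/powers → add relative errors in quadrature, weighted by exponent:
  (-2·δp/p)² = (-2×0.0821)² = 0.0270;  (−½·δx/x)² = (-0.5×0.0860)² = 0.00185
δQ/Q = √(0.0288) = 0.170
Q = 0.00240, so δQ = 0.170 × 0.00240 = 0.000407.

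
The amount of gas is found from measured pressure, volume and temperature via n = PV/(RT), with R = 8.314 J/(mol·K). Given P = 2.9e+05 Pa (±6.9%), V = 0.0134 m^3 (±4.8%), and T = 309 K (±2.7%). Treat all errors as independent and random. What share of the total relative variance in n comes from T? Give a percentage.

9.35%

(δn/n)² = (1·δP/P)² + (1·δV/V)² + (-1·δT/T)²
  P term: (1×0.0690)² = 0.00476
  V term: (1×0.0480)² = 0.00230
  T term: (-1×0.0270)² = 0.000729
Total = 0.00779. Share from T = 0.000729/0.00779 = 0.0935.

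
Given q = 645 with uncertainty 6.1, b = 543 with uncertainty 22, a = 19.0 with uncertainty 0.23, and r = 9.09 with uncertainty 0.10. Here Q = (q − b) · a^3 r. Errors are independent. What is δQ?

1.44e+06

Let u = q − b = 102. δu = √(δq² + δb²) = √(37.2 + 484) = 22.8, so δu/u = 0.224.
Q is then a monomial in u, a, r:
δQ/Q = √((δu/u)² + (3·δa/a)² + (1·δr/r)²) = √(0.0501 + 0.00132 + 0.000121) = 0.227
Q = 6.36e+06, so δQ = 0.227 × 6.36e+06 = 1.44e+06.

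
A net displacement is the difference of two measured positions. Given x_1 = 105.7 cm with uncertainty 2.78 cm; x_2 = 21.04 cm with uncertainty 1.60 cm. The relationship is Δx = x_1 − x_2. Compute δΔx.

Absolute uncertainties add in quadrature for a linear combination:
  (δx_1)² = 7.73;  (δx_2)² = 2.56
δΔx = √(10.3) = 3.21 cm

3.21 cm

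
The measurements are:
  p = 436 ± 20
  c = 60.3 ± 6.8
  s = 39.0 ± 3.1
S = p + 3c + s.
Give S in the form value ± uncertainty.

S is a linear combination, so absolute uncertainties add in quadrature:
  (δp)² = 400;  (3·δc)² = 416;  (δs)² = 9.61
δS = √(826) = 28.7
S = 656.

656 ± 28.7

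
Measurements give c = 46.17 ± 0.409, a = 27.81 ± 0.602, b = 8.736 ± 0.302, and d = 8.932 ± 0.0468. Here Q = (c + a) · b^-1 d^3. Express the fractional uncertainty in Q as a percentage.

3.92%

Let u = c + a = 73.98. δu = √(δc² + δa²) = √(0.167 + 0.362) = 0.728, so δu/u = 0.00984.
Q is then a monomial in u, b, d:
δQ/Q = √((δu/u)² + (-1·δb/b)² + (3·δd/d)²) = √(9.68e-05 + 0.00120 + 0.000247) = 0.0392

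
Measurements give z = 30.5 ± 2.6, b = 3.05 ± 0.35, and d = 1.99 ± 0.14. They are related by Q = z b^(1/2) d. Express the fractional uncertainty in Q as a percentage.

12.5%

For a monomial Q ∝ z, b^(1/2), d, fractional errors add in quadrature:
  (1·δz/z)² = (1×0.0852)² = 0.00727;  (½·δb/b)² = (0.5×0.115)² = 0.00329;  (1·δd/d)² = (1×0.0704)² = 0.00495
δQ/Q = √(0.0155) = 0.125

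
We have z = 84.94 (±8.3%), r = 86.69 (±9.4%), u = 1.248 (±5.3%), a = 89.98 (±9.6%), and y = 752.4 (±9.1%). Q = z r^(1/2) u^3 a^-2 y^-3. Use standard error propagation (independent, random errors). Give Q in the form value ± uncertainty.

Relative error in a monomial: (δQ/Q)² = Σ (nᵢ · δxᵢ/xᵢ)².
  (1·δz/z)² = (1×0.0830)² = 0.00689;  (½·δr/r)² = (0.5×0.0940)² = 0.00221;  (3·δu/u)² = (3×0.0530)² = 0.0253;  (-2·δa/a)² = (-2×0.0960)² = 0.0369;  (-3·δy/y)² = (-3×0.0910)² = 0.0745
δQ/Q = √(0.146) = 0.382
Q = 4.458e-10, so δQ = 0.382 × 4.458e-10 = 1.7e-10.

(4.458 ± 1.70) × 10^-10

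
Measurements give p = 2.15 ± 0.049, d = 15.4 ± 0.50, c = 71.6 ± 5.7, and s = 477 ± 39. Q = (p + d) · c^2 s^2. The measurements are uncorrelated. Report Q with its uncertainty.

(2.05 ± 0.471) × 10^10

Let u = p + d = 17.6. δu = √(δp² + δd²) = √(0.00240 + 0.250) = 0.502, so δu/u = 0.0286.
Q is then a monomial in u, c, s:
δQ/Q = √((δu/u)² + (2·δc/c)² + (2·δs/s)²) = √(0.000819 + 0.0254 + 0.0267) = 0.230
Q = 2.05e+10, so δQ = 0.230 × 2.05e+10 = 4.71e+09.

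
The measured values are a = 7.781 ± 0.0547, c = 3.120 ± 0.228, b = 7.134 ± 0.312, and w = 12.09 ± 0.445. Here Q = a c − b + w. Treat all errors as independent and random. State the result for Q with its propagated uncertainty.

29.23 ± 1.86

Let p = a·c = 24.28. δp/p = √((1·δa/a)² + (1·δc/c)²) = √(4.94e-05 + 0.00534) = 0.0734, so δp = 1.78.
Q = p − b + w: δQ = √(δp² + δb² + δw²) = √(3.18 + 0.0973 + 0.198) = 1.86
Q = 29.23.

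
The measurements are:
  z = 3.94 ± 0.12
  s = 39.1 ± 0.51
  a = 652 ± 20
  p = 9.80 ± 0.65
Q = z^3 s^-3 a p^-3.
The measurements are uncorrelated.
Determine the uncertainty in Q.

0.000159

Products/powers → add relative errors in quadrature, weighted by exponent:
  (3·δz/z)² = (3×0.0305)² = 0.00835;  (-3·δs/s)² = (-3×0.0130)² = 0.00153;  (1·δa/a)² = (1×0.0307)² = 0.000941;  (-3·δp/p)² = (-3×0.0663)² = 0.0396
δQ/Q = √(0.0504) = 0.225
Q = 0.000709, so δQ = 0.225 × 0.000709 = 0.000159.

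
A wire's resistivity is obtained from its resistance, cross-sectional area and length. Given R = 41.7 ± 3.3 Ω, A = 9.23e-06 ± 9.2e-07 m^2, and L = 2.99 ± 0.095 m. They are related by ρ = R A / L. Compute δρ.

ρ is a product of powers, so relative uncertainties combine in quadrature:
  (1·δR/R)² = (1×0.0791)² = 0.00626;  (1·δA/A)² = (1×0.0997)² = 0.00994;  (-1·δL/L)² = (-1×0.0318)² = 0.00101
δρ/ρ = √(0.0172) = 0.131
ρ = 0.000129 Ω·m, so δρ = 0.131 × 0.000129 = 1.69e-05 Ω·m.

1.69e-05 Ω·m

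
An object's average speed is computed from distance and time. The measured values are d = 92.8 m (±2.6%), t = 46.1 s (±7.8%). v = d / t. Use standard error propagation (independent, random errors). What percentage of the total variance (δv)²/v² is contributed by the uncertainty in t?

(δv/v)² = (1·δd/d)² + (-1·δt/t)²
  d term: (1×0.0260)² = 0.000676
  t term: (-1×0.0780)² = 0.00608
Total = 0.00676. Share from t = 0.00608/0.00676 = 0.900.

90.0%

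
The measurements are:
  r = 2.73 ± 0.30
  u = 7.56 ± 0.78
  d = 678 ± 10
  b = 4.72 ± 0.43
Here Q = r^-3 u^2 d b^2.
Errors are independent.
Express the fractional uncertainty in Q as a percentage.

For a monomial Q ∝ r^-3, u^2, d, b^2, fractional errors add in quadrature:
  (-3·δr/r)² = (-3×0.110)² = 0.109;  (2·δu/u)² = (2×0.103)² = 0.0426;  (1·δd/d)² = (1×0.0147)² = 0.000218;  (2·δb/b)² = (2×0.0911)² = 0.0332
δQ/Q = √(0.185) = 0.430

43.0%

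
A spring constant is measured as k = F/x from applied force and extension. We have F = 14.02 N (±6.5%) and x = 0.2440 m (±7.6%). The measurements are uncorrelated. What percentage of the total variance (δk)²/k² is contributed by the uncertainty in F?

(δk/k)² = (1·δF/F)² + (-1·δx/x)²
  F term: (1×0.0650)² = 0.00423
  x term: (-1×0.0760)² = 0.00578
Total = 0.0100. Share from F = 0.00423/0.0100 = 0.422.

42.2%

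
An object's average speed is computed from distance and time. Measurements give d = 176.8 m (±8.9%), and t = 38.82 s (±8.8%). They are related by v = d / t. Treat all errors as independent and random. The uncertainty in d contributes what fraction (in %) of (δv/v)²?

50.6%

(δv/v)² = (1·δd/d)² + (-1·δt/t)²
  d term: (1×0.0890)² = 0.00792
  t term: (-1×0.0880)² = 0.00774
Total = 0.0157. Share from d = 0.00792/0.0157 = 0.506.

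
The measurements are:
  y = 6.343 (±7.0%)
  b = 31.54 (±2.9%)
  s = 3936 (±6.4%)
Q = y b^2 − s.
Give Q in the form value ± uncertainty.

2374 ± 626

Let p = y·b^2 = 6310. δp/p = √((1·δy/y)² + (2·δb/b)²) = √(0.00490 + 0.00336) = 0.0909, so δp = 574.
Q = p − s: δQ = √(δp² + δs²) = √(3.29e+05 + 63500) = 626
Q = 2374.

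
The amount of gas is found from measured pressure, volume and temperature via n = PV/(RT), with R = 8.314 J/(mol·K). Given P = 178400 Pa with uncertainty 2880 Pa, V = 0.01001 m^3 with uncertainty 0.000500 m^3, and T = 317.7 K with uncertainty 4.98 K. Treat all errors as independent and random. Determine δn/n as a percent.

n is a product of powers, so relative uncertainties combine in quadrature:
  (1·δP/P)² = (1×0.0161)² = 0.000261;  (1·δV/V)² = (1×0.0500)² = 0.00250;  (-1·δT/T)² = (-1×0.0157)² = 0.000246
δn/n = √(0.00300) = 0.0548

5.48%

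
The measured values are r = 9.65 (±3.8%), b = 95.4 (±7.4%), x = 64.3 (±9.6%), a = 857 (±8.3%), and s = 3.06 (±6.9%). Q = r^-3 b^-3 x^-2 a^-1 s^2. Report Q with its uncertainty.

Since Q is a product/quotient, work with relative uncertainties:
  (-3·δr/r)² = (-3×0.0380)² = 0.0130;  (-3·δb/b)² = (-3×0.0740)² = 0.0493;  (-2·δx/x)² = (-2×0.0960)² = 0.0369;  (-1·δa/a)² = (-1×0.0830)² = 0.00689;  (2·δs/s)² = (2×0.0690)² = 0.0190
δQ/Q = √(0.125) = 0.354
Q = 3.39e-15, so δQ = 0.354 × 3.39e-15 = 1.2e-15.

(3.39 ± 1.20) × 10^-15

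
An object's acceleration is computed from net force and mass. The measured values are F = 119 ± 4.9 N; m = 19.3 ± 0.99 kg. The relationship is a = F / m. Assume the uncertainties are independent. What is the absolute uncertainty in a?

Products/powers → add relative errors in quadrature, weighted by exponent:
  (1·δF/F)² = (1×0.0412)² = 0.00170;  (-1·δm/m)² = (-1×0.0513)² = 0.00263
δa/a = √(0.00433) = 0.0658
a = 6.17 m/s^2, so δa = 0.0658 × 6.17 = 0.406 m/s^2.

0.406 m/s^2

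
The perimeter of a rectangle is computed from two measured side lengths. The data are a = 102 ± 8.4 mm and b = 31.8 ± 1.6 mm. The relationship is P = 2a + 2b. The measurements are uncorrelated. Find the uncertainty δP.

P is a linear combination, so absolute uncertainties add in quadrature:
  (2·δa)² = 282;  (2·δb)² = 10.2
δP = √(292) = 17.1 mm

17.1 mm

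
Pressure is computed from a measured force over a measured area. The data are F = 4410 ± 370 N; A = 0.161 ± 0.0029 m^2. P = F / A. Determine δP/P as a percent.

8.58%

For a monomial P ∝ F, A^-1, fractional errors add in quadrature:
  (1·δF/F)² = (1×0.0839)² = 0.00704;  (-1·δA/A)² = (-1×0.0180)² = 0.000324
δP/P = √(0.00736) = 0.0858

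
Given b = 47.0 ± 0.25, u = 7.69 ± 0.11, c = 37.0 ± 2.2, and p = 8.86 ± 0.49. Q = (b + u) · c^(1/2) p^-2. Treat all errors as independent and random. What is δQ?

0.486

Let w = b + u = 54.7. δw = √(δb² + δu²) = √(0.0625 + 0.0121) = 0.273, so δw/w = 0.00499.
Q is then a monomial in w, c, p:
δQ/Q = √((δw/w)² + (½·δc/c)² + (-2·δp/p)²) = √(2.49e-05 + 0.000884 + 0.0122) = 0.115
Q = 4.24, so δQ = 0.115 × 4.24 = 0.486.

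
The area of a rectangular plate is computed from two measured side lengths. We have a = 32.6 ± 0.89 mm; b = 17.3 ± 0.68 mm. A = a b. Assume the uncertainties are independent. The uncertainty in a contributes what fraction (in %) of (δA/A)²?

(δA/A)² = (1·δa/a)² + (1·δb/b)²
  a term: (1×0.0273)² = 0.000745
  b term: (1×0.0393)² = 0.00154
Total = 0.00229. Share from a = 0.000745/0.00229 = 0.325.

32.5%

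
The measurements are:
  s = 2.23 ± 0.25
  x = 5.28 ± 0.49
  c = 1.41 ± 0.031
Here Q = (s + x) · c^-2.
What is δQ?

0.323

Let u = s + x = 7.51. δu = √(δs² + δx²) = √(0.0625 + 0.240) = 0.550, so δu/u = 0.0732.
Q is then a monomial in u, c:
δQ/Q = √((δu/u)² + (-2·δc/c)²) = √(0.00537 + 0.00193) = 0.0854
Q = 3.78, so δQ = 0.0854 × 3.78 = 0.323.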